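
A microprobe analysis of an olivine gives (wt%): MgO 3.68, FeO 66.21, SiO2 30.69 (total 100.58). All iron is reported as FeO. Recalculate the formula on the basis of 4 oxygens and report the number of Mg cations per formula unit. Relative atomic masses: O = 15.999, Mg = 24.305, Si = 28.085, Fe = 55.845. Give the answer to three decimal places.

0.180 Mg apfu

MgO: 3.68/40.304 = 0.09131 mol → 0.09131 mol Mg, 0.09131 mol O.
FeO: 66.21/71.844 = 0.92158 mol → 0.92158 mol Fe, 0.92158 mol O.
SiO2: 30.69/60.083 = 0.51079 mol → 0.51079 mol Si, 1.02158 mol O.
Total oxygen = 2.03447 mol. Normalization factor = 4/2.03447 = 1.96611.
Mg per 4 O = 0.09131 × 1.96611 = 0.180.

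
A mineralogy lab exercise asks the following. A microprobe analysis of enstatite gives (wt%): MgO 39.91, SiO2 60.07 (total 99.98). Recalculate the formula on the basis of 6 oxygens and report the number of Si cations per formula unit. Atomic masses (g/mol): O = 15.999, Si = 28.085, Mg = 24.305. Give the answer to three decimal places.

2.006 Si apfu

MgO (M=40.304): mol = 0.99022; Mg = 0.99022, O = 0.99022.
SiO2 (M=60.083): mol = 0.99978; Si = 0.99978, O = 1.99956.
ΣO = 2.98978; factor = 6/ΣO = 2.00684.
Si apfu = 0.99978 × 2.00684 = 2.006.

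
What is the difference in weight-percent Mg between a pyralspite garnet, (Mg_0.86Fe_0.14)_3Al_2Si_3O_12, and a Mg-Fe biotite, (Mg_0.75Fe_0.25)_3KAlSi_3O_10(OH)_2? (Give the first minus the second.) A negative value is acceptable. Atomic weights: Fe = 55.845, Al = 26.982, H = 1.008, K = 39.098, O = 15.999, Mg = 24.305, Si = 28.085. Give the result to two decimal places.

2.66 percentage points

First mineral: 62.707 g Mg in 416.369 g formula = 15.06 wt% Mg.
Second mineral: 54.686 g Mg in 440.909 g formula = 12.40 wt% Mg.
15.06% − 12.40% gives a difference of 2.66 percentage points.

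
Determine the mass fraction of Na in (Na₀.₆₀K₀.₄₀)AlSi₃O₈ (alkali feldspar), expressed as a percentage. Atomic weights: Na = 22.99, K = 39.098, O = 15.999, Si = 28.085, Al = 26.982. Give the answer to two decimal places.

M((Na₀.₆₀K₀.₄₀)AlSi₃O₈) = 268.662 g/mol.
Na contributes 0.60 × 22.99 = 13.794 g per mole.
13.794/268.662 = 0.0513 → 5.13%.

5.13 weight percent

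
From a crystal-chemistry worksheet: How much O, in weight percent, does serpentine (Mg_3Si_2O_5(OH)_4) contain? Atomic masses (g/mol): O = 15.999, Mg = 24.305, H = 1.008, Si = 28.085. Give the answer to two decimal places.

Formula mass = 3·24.305 + 2·28.085 + 9·15.999 + 4·1.008 = 277.108 g/mol, of which 143.991 g is O.
So O makes up 143.991/277.108 = 0.5196 of the mass, i.e. 51.96%.

51.96 weight percent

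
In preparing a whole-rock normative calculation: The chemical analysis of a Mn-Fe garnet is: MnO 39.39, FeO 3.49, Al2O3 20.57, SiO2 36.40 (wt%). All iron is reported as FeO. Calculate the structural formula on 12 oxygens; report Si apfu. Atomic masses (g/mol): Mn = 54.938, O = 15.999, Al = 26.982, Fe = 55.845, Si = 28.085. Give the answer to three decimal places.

3.003 Si apfu

39.39 wt% MnO ÷ 70.937 g/mol = 0.55528 mol, giving 0.55528 Mn and 0.55528 O.
3.49 wt% FeO ÷ 71.844 g/mol = 0.04858 mol, giving 0.04858 Fe and 0.04858 O.
20.57 wt% Al2O3 ÷ 101.961 g/mol = 0.20174 mol, giving 0.40348 Al and 0.60522 O.
36.40 wt% SiO2 ÷ 60.083 g/mol = 0.60583 mol, giving 0.60583 Si and 1.21166 O.
Oxygen sums to 2.42074; scaling by 12/2.42074 = 4.95716 puts the formula on 12 O.
Si: 0.60583 × 4.95716 = 3.003 atoms per formula unit.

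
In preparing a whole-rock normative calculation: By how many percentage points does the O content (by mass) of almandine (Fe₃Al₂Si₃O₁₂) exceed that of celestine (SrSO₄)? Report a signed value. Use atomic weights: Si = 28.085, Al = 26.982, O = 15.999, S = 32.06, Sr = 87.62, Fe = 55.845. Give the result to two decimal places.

M(Fe₃Al₂Si₃O₁₂) = 497.742 g/mol, so wt% O = 191.988/497.742 × 100 = 38.57%.
M(SrSO₄) = 183.676 g/mol, so wt% O = 63.996/183.676 × 100 = 34.84%.
38.57 − 34.84 = 3.73 pp.

3.73 percentage points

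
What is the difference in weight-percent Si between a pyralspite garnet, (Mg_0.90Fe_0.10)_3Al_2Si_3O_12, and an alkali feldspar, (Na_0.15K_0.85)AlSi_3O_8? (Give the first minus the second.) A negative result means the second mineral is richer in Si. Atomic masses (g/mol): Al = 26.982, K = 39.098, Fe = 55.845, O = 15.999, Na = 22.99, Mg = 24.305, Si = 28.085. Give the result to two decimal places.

M((Mg_0.90Fe_0.10)_3Al_2Si_3O_12) = 412.584 g/mol, so wt% Si = 84.255/412.584 × 100 = 20.42%.
M((Na_0.15K_0.85)AlSi_3O_8) = 275.911 g/mol, so wt% Si = 84.255/275.911 × 100 = 30.54%.
20.42 − 30.54 = -10.12 pp.

-10.12 percentage points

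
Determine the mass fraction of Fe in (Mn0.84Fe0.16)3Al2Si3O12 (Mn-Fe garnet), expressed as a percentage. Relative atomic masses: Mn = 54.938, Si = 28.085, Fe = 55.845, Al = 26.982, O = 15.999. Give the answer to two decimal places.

Molar mass of (Mn0.84Fe0.16)3Al2Si3O12: 2.52·54.938 + 0.48·55.845 + 2·26.982 + 3·28.085 + 12·15.999 = 495.456 g/mol.
Mass of Fe per formula unit: 0.48 × 55.845 = 26.806 g.
Weight fraction Fe = 26.806 / 495.456 = 0.0541.

5.41 weight percent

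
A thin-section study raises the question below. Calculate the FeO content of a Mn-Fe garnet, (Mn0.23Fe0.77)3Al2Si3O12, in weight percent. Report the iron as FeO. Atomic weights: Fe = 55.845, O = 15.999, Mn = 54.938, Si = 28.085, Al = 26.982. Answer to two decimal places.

33.38 wt%

Molar mass of (Mn0.23Fe0.77)3Al2Si3O12 = 0.69*54.938 + 2.31*55.845 + 2*26.982 + 3*28.085 + 12*15.999 = 497.116 g/mol.
Each formula unit contains 2.31 Fe, equivalent to 2.31/1 = 2.3100 mol FeO.
M(FeO) = 1×55.845 + 1×15.999 = 71.844 g/mol.
Mass of FeO per formula unit = 2.3100 × 71.844 = 165.960 g.
FeO wt% = 165.960 / 497.116 × 100 = 33.38%.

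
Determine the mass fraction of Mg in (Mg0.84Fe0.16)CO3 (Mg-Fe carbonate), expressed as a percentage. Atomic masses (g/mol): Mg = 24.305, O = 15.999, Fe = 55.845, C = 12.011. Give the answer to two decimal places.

22.85 weight percent

M((Mg0.84Fe0.16)CO3) = 89.359 g/mol.
Mg contributes 0.84 × 24.305 = 20.416 g per mole.
20.416/89.359 = 0.2285 → 22.85%.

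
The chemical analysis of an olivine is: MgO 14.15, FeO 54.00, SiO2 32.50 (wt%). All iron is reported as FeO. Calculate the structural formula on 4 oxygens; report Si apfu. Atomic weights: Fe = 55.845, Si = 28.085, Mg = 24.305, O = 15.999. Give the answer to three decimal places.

0.990 Si apfu

MgO (M=40.304): mol = 0.35108; Mg = 0.35108, O = 0.35108.
FeO (M=71.844): mol = 0.75163; Fe = 0.75163, O = 0.75163.
SiO2 (M=60.083): mol = 0.54092; Si = 0.54092, O = 1.08184.
ΣO = 2.18455; factor = 4/ΣO = 1.83104.
Si apfu = 0.54092 × 1.83104 = 0.990.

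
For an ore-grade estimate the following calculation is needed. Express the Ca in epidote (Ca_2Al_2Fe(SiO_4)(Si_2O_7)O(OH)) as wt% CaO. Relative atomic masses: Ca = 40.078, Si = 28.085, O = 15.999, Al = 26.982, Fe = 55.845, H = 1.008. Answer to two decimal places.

Formula mass = 483.215 g/mol.
2 Ca → 2.0000 mol CaO per formula unit; M(CaO) = 56.077, so CaO mass = 112.154 g.
112.154/483.215 × 100 = 23.21 wt%.

23.21 wt%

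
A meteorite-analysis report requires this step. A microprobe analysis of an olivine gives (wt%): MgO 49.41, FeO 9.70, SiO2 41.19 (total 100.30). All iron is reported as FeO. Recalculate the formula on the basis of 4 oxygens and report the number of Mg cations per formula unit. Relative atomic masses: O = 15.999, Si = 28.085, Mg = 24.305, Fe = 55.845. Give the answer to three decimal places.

MgO: 49.41/40.304 = 1.22593 mol → 1.22593 mol Mg, 1.22593 mol O.
FeO: 9.70/71.844 = 0.13501 mol → 0.13501 mol Fe, 0.13501 mol O.
SiO2: 41.19/60.083 = 0.68555 mol → 0.68555 mol Si, 1.37110 mol O.
Total oxygen = 2.73204 mol. Normalization factor = 4/2.73204 = 1.46411.
Mg per 4 O = 1.22593 × 1.46411 = 1.795.

1.795 Mg apfu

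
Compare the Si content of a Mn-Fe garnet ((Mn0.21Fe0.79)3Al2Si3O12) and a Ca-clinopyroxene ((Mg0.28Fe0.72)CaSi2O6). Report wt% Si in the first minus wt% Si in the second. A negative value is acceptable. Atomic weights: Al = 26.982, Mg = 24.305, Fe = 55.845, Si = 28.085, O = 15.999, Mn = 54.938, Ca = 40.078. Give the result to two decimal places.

Si in (Mn0.21Fe0.79)3Al2Si3O12: molar mass 497.171 g/mol; 3×28.085 = 84.255 g → 16.95 wt%.
Si in (Mg0.28Fe0.72)CaSi2O6: molar mass 239.256 g/mol; 2×28.085 = 56.170 g → 23.48 wt%.
Difference = 16.95 − 23.48 = -6.53 percentage points.

-6.53 percentage points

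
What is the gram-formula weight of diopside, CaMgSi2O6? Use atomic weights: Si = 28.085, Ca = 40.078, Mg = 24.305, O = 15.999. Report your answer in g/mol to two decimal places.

Ca: 1 × 40.078 = 40.0780
Mg: 1 × 24.305 = 24.3050
Si: 2 × 28.085 = 56.1700
O: 6 × 15.999 = 95.9940
Summing the contributions gives the formula mass.

216.55 g/mol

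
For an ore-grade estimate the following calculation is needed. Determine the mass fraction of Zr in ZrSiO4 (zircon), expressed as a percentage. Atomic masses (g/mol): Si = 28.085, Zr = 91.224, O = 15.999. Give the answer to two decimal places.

M(ZrSiO4) = 183.305 g/mol.
Zr contributes 1 × 91.224 = 91.224 g per mole.
91.224/183.305 = 0.4977 → 49.77%.

49.77 weight percent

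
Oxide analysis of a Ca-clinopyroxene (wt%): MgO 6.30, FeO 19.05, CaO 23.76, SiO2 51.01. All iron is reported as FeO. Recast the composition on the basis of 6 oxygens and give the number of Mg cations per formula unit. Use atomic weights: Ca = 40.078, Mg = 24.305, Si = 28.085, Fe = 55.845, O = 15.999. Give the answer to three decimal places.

MgO (M=40.304): mol = 0.15631; Mg = 0.15631, O = 0.15631.
FeO (M=71.844): mol = 0.26516; Fe = 0.26516, O = 0.26516.
CaO (M=56.077): mol = 0.42370; Ca = 0.42370, O = 0.42370.
SiO2 (M=60.083): mol = 0.84899; Si = 0.84899, O = 1.69798.
ΣO = 2.54315; factor = 6/ΣO = 2.35928.
Mg apfu = 0.15631 × 2.35928 = 0.369.

0.369 Mg apfu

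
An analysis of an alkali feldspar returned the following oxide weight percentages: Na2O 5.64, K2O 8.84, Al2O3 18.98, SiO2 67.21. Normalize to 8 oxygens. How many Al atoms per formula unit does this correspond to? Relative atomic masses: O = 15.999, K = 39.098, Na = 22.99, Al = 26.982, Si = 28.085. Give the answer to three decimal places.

Na2O: 5.64/61.979 = 0.09100 mol → 0.18200 mol Na, 0.09100 mol O.
K2O: 8.84/94.195 = 0.09385 mol → 0.18770 mol K, 0.09385 mol O.
Al2O3: 18.98/101.961 = 0.18615 mol → 0.37230 mol Al, 0.55845 mol O.
SiO2: 67.21/60.083 = 1.11862 mol → 1.11862 mol Si, 2.23724 mol O.
Total oxygen = 2.98054 mol. Normalization factor = 8/2.98054 = 2.68408.
Al per 8 O = 0.37230 × 2.68408 = 0.999.

0.999 Al apfu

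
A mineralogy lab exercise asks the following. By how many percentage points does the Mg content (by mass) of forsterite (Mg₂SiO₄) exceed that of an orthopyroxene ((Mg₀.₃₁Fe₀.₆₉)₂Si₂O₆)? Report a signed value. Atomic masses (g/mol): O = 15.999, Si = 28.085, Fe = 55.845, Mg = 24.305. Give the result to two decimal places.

First mineral: 48.610 g Mg in 140.691 g formula = 34.55 wt% Mg.
Second mineral: 15.069 g Mg in 244.299 g formula = 6.17 wt% Mg.
34.55% − 6.17% gives a difference of 28.38 percentage points.

28.38 percentage points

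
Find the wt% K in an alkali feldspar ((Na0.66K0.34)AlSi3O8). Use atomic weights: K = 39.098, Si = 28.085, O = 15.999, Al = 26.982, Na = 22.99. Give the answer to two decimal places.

4.97 wt%

Molar mass of (Na0.66K0.34)AlSi3O8: 0.66·22.99 + 0.34·39.098 + 1·26.982 + 3·28.085 + 8·15.999 = 267.696 g/mol.
Mass of K per formula unit: 0.34 × 39.098 = 13.293 g.
Weight fraction K = 13.293 / 267.696 = 0.0497.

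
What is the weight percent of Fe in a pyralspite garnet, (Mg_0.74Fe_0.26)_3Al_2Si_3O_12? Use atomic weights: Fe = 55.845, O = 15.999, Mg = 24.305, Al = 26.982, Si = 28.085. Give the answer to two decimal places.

10.18 wt%

M((Mg_0.74Fe_0.26)_3Al_2Si_3O_12) = 427.723 g/mol.
Fe contributes 0.78 × 55.845 = 43.559 g per mole.
43.559/427.723 = 0.1018 → 10.18%.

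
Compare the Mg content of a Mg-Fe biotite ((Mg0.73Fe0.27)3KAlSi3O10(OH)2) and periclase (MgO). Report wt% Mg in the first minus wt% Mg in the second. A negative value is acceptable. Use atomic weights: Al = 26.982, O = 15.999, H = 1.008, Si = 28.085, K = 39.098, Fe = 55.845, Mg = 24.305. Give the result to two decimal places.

-48.28 percentage points

Mg in (Mg0.73Fe0.27)3KAlSi3O10(OH)2: molar mass 442.801 g/mol; 2.19×24.305 = 53.228 g → 12.02 wt%.
Mg in MgO: molar mass 40.304 g/mol; 1×24.305 = 24.305 g → 60.30 wt%.
Difference = 12.02 − 60.30 = -48.28 percentage points.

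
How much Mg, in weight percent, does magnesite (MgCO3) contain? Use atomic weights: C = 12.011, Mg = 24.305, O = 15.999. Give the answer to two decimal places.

M(MgCO3) = 84.313 g/mol.
Mg contributes 1 × 24.305 = 24.305 g per mole.
24.305/84.313 = 0.2883 → 28.83%.

28.83 weight percent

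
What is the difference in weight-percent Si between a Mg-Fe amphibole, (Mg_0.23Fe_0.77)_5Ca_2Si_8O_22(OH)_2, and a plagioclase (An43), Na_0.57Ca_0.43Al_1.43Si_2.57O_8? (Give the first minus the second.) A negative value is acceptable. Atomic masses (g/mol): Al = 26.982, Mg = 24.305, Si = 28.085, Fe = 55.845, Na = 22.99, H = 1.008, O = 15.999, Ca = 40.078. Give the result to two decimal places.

Si in (Mg_0.23Fe_0.77)_5Ca_2Si_8O_22(OH)_2: molar mass 933.782 g/mol; 8×28.085 = 224.680 g → 24.06 wt%.
Si in Na_0.57Ca_0.43Al_1.43Si_2.57O_8: molar mass 269.093 g/mol; 2.57×28.085 = 72.178 g → 26.82 wt%.
Difference = 24.06 − 26.82 = -2.76 percentage points.

-2.76 percentage points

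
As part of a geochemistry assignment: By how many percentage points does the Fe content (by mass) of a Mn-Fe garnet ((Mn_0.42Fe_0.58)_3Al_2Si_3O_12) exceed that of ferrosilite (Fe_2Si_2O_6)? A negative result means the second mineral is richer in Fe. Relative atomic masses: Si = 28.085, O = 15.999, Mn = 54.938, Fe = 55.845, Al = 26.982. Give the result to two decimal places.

M((Mn_0.42Fe_0.58)_3Al_2Si_3O_12) = 496.599 g/mol, so wt% Fe = 97.170/496.599 × 100 = 19.57%.
M(Fe_2Si_2O_6) = 263.854 g/mol, so wt% Fe = 111.690/263.854 × 100 = 42.33%.
19.57 − 42.33 = -22.76 pp.

-22.76 percentage points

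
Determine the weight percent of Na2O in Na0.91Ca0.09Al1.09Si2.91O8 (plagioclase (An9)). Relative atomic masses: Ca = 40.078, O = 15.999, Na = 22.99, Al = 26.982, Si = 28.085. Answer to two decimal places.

Molar mass of Na0.91Ca0.09Al1.09Si2.91O8 = 0.91·22.99 + 0.09·40.078 + 1.09·26.982 + 2.91·28.085 + 8·15.999 = 263.658 g/mol.
Each formula unit contains 0.91 Na, equivalent to 0.91/2 = 0.4550 mol Na2O.
M(Na2O) = 2×22.99 + 1×15.999 = 61.979 g/mol.
Mass of Na2O per formula unit = 0.4550 × 61.979 = 28.200 g.
Na2O wt% = 28.200 / 263.658 × 100 = 10.70%.

10.70 wt%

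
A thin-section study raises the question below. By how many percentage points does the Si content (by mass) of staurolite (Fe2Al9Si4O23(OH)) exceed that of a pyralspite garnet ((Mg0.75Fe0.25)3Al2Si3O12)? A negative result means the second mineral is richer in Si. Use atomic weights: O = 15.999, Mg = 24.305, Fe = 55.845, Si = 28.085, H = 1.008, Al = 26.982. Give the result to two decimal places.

-6.55 percentage points

Si in Fe2Al9Si4O23(OH): molar mass 851.852 g/mol; 4×28.085 = 112.340 g → 13.19 wt%.
Si in (Mg0.75Fe0.25)3Al2Si3O12: molar mass 426.777 g/mol; 3×28.085 = 84.255 g → 19.74 wt%.
Difference = 13.19 − 19.74 = -6.55 percentage points.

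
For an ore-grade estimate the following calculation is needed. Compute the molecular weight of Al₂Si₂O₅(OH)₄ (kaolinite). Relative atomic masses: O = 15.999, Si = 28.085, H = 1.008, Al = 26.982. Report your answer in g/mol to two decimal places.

258.16 g/mol

The formula mass is the sum 2×26.982 + 2×28.085 + 9×15.999 + 4×1.008.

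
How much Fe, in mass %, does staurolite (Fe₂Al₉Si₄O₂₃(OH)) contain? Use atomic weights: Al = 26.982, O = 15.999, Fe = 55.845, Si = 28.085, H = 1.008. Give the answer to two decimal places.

13.11 mass %

Formula mass = 2·55.845 + 9·26.982 + 4·28.085 + 24·15.999 + 1·1.008 = 851.852 g/mol, of which 111.690 g is Fe.
So Fe makes up 111.690/851.852 = 0.1311 of the mass, i.e. 13.11%.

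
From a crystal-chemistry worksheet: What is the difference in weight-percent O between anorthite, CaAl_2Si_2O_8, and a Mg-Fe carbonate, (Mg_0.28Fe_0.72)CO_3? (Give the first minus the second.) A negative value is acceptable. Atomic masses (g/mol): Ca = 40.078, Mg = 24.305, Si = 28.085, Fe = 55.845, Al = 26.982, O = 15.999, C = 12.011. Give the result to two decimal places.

1.16 percentage points

M(CaAl_2Si_2O_8) = 278.204 g/mol, so wt% O = 127.992/278.204 × 100 = 46.01%.
M((Mg_0.28Fe_0.72)CO_3) = 107.022 g/mol, so wt% O = 47.997/107.022 × 100 = 44.85%.
46.01 − 44.85 = 1.16 pp.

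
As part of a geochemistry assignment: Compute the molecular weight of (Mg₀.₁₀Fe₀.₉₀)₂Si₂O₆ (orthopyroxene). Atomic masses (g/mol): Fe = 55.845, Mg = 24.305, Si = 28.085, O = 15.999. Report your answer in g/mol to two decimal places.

The formula mass is the sum 0.20·24.305 + 1.80·55.845 + 2·28.085 + 6·15.999.

257.55 g/mol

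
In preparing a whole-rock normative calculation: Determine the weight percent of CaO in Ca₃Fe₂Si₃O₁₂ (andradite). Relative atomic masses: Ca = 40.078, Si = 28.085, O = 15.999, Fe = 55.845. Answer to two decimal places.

Molar mass of Ca₃Fe₂Si₃O₁₂ = 3*40.078 + 2*55.845 + 3*28.085 + 12*15.999 = 508.167 g/mol.
Each formula unit contains 3 Ca, equivalent to 3/1 = 3.0000 mol CaO.
M(CaO) = 1×40.078 + 1×15.999 = 56.077 g/mol.
Mass of CaO per formula unit = 3.0000 × 56.077 = 168.231 g.
CaO wt% = 168.231 / 508.167 × 100 = 33.11%.

33.11 wt%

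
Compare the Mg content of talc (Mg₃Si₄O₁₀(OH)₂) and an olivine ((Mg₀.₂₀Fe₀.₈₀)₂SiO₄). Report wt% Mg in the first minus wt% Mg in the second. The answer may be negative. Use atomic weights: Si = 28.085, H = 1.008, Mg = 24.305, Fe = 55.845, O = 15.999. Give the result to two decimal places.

14.14 percentage points

Mg in Mg₃Si₄O₁₀(OH)₂: molar mass 379.259 g/mol; 3×24.305 = 72.915 g → 19.23 wt%.
Mg in (Mg₀.₂₀Fe₀.₈₀)₂SiO₄: molar mass 191.155 g/mol; 0.40×24.305 = 9.722 g → 5.09 wt%.
Difference = 19.23 − 5.09 = 14.14 percentage points.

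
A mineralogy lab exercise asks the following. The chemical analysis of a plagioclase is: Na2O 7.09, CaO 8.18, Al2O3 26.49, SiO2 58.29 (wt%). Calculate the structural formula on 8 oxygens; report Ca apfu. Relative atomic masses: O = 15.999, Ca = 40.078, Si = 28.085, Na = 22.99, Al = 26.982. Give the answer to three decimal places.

Na2O (M=61.979): mol = 0.11439; Na = 0.22878, O = 0.11439.
CaO (M=56.077): mol = 0.14587; Ca = 0.14587, O = 0.14587.
Al2O3 (M=101.961): mol = 0.25981; Al = 0.51962, O = 0.77943.
SiO2 (M=60.083): mol = 0.97016; Si = 0.97016, O = 1.94032.
ΣO = 2.98001; factor = 8/ΣO = 2.68455.
Ca apfu = 0.14587 × 2.68455 = 0.392.

0.392 Ca apfu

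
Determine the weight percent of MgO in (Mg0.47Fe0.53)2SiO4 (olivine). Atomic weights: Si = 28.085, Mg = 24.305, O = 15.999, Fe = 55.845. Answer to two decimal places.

21.76 wt%

Formula mass = 174.123 g/mol.
0.94 Mg → 0.9400 mol MgO per formula unit; M(MgO) = 40.304, so MgO mass = 37.886 g.
37.886/174.123 × 100 = 21.76 wt%.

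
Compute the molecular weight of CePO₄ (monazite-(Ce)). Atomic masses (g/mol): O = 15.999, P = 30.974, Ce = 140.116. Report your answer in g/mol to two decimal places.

The formula mass is the sum 1×140.116 + 1×30.974 + 4×15.999.

235.09 g/mol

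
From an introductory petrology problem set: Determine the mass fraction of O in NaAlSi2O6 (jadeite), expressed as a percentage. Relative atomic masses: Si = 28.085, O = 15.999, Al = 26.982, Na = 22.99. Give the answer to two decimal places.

47.49 weight percent

M(NaAlSi2O6) = 202.136 g/mol.
O contributes 6 × 15.999 = 95.994 g per mole.
95.994/202.136 = 0.4749 → 47.49%.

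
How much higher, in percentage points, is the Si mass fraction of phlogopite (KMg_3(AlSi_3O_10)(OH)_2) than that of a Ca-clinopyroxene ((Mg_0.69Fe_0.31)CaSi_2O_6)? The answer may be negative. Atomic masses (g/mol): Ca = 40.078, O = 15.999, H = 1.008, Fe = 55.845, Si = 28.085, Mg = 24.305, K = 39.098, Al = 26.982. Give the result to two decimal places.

-4.63 percentage points

M(KMg_3(AlSi_3O_10)(OH)_2) = 417.254 g/mol, so wt% Si = 84.255/417.254 × 100 = 20.19%.
M((Mg_0.69Fe_0.31)CaSi_2O_6) = 226.324 g/mol, so wt% Si = 56.170/226.324 × 100 = 24.82%.
20.19 − 24.82 = -4.63 pp.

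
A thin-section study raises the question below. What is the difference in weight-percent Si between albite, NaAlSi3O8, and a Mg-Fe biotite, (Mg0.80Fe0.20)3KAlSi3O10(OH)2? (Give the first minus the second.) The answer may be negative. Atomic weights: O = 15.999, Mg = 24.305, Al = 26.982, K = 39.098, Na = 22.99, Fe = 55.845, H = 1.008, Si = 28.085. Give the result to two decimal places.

12.81 percentage points

First mineral: 84.255 g Si in 262.219 g formula = 32.13 wt% Si.
Second mineral: 84.255 g Si in 436.178 g formula = 19.32 wt% Si.
32.13% − 19.32% gives a difference of 12.81 percentage points.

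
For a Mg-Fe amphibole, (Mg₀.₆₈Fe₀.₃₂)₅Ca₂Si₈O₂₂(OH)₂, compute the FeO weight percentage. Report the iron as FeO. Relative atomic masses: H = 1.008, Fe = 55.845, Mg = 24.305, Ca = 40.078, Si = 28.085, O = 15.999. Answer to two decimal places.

13.32 wt%

Molar mass of (Mg₀.₆₈Fe₀.₃₂)₅Ca₂Si₈O₂₂(OH)₂ = 3.40×24.305 + 1.60×55.845 + 2×40.078 + 8×28.085 + 24×15.999 + 2×1.008 = 862.817 g/mol.
Each formula unit contains 1.60 Fe, equivalent to 1.60/1 = 1.6000 mol FeO.
M(FeO) = 1×55.845 + 1×15.999 = 71.844 g/mol.
Mass of FeO per formula unit = 1.6000 × 71.844 = 114.950 g.
FeO wt% = 114.950 / 862.817 × 100 = 13.32%.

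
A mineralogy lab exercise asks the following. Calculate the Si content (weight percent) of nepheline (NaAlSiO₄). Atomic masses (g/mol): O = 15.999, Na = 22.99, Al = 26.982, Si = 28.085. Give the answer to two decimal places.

Formula mass = 1*22.99 + 1*26.982 + 1*28.085 + 4*15.999 = 142.053 g/mol, of which 28.085 g is Si.
So Si makes up 28.085/142.053 = 0.1977 of the mass, i.e. 19.77%.

19.77 weight percent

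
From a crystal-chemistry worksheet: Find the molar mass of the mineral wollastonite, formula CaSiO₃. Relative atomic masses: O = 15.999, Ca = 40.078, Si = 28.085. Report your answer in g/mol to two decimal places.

Ca: 1 × 40.078 = 40.0780
Si: 1 × 28.085 = 28.0850
O: 3 × 15.999 = 47.9970
Summing the contributions gives the formula mass.

116.16 g/mol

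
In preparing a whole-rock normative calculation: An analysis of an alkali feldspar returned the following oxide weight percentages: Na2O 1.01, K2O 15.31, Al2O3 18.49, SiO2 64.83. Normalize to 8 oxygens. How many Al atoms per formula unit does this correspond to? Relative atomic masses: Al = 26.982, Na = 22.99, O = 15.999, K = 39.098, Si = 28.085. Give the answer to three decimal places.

Na2O: 1.01/61.979 = 0.01630 mol → 0.03260 mol Na, 0.01630 mol O.
K2O: 15.31/94.195 = 0.16254 mol → 0.32508 mol K, 0.16254 mol O.
Al2O3: 18.49/101.961 = 0.18134 mol → 0.36268 mol Al, 0.54402 mol O.
SiO2: 64.83/60.083 = 1.07901 mol → 1.07901 mol Si, 2.15802 mol O.
Total oxygen = 2.88088 mol. Normalization factor = 8/2.88088 = 2.77693.
Al per 8 O = 0.36268 × 2.77693 = 1.007.

1.007 Al apfu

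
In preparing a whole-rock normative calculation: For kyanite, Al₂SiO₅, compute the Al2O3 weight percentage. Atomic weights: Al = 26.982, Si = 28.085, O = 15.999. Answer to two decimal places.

62.92 wt%

Formula mass = 162.044 g/mol.
2 Al → 1.0000 mol Al2O3 per formula unit; M(Al2O3) = 101.961, so Al2O3 mass = 101.961 g.
101.961/162.044 × 100 = 62.92 wt%.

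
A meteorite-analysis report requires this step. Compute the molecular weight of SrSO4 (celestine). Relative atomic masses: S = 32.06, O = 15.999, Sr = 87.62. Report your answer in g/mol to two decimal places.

M = 1×87.62 + 1×32.06 + 4×15.999

183.68 g/mol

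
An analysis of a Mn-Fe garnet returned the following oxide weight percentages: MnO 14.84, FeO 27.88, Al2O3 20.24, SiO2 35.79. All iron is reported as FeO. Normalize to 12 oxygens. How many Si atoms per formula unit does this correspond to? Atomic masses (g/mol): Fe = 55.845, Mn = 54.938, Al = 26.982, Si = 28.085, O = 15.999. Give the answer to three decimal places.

14.84 wt% MnO ÷ 70.937 g/mol = 0.20920 mol, giving 0.20920 Mn and 0.20920 O.
27.88 wt% FeO ÷ 71.844 g/mol = 0.38806 mol, giving 0.38806 Fe and 0.38806 O.
20.24 wt% Al2O3 ÷ 101.961 g/mol = 0.19851 mol, giving 0.39702 Al and 0.59553 O.
35.79 wt% SiO2 ÷ 60.083 g/mol = 0.59568 mol, giving 0.59568 Si and 1.19136 O.
Oxygen sums to 2.38415; scaling by 12/2.38415 = 5.03324 puts the formula on 12 O.
Si: 0.59568 × 5.03324 = 2.998 atoms per formula unit.

2.998 Si apfu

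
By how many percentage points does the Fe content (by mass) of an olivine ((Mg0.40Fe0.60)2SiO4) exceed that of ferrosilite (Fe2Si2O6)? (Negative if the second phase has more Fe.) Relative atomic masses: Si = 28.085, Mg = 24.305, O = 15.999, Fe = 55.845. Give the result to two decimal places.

First mineral: 67.014 g Fe in 178.539 g formula = 37.53 wt% Fe.
Second mineral: 111.690 g Fe in 263.854 g formula = 42.33 wt% Fe.
37.53% − 42.33% gives a difference of -4.80 percentage points.

-4.80 percentage points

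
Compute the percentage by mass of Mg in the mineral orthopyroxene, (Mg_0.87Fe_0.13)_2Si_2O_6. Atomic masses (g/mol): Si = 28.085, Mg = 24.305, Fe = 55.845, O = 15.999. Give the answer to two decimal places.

20.24 weight percent

M((Mg_0.87Fe_0.13)_2Si_2O_6) = 208.974 g/mol.
Mg contributes 1.74 × 24.305 = 42.291 g per mole.
42.291/208.974 = 0.2024 → 20.24%.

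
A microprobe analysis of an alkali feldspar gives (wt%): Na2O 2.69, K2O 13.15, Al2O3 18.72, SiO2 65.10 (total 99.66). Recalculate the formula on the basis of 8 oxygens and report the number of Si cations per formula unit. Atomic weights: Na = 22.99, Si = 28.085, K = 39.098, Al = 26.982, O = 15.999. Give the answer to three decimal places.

2.988 Si apfu

Na2O: 2.69/61.979 = 0.04340 mol → 0.08680 mol Na, 0.04340 mol O.
K2O: 13.15/94.195 = 0.13960 mol → 0.27920 mol K, 0.13960 mol O.
Al2O3: 18.72/101.961 = 0.18360 mol → 0.36720 mol Al, 0.55080 mol O.
SiO2: 65.10/60.083 = 1.08350 mol → 1.08350 mol Si, 2.16700 mol O.
Total oxygen = 2.90080 mol. Normalization factor = 8/2.90080 = 2.75786.
Si per 8 O = 1.08350 × 2.75786 = 2.988.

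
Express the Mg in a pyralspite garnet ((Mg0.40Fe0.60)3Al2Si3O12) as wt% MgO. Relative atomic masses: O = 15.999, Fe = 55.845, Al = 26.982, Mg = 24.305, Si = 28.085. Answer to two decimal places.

10.52 wt%

Formula mass = 459.894 g/mol.
1.20 Mg → 1.2000 mol MgO per formula unit; M(MgO) = 40.304, so MgO mass = 48.365 g.
48.365/459.894 × 100 = 10.52 wt%.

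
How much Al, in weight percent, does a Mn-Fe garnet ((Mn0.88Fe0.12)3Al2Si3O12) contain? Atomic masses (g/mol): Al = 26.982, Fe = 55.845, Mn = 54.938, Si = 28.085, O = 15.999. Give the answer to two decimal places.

10.89 weight percent

Molar mass of (Mn0.88Fe0.12)3Al2Si3O12: 2.64*54.938 + 0.36*55.845 + 2*26.982 + 3*28.085 + 12*15.999 = 495.348 g/mol.
Mass of Al per formula unit: 2 × 26.982 = 53.964 g.
Weight fraction Al = 53.964 / 495.348 = 0.1089.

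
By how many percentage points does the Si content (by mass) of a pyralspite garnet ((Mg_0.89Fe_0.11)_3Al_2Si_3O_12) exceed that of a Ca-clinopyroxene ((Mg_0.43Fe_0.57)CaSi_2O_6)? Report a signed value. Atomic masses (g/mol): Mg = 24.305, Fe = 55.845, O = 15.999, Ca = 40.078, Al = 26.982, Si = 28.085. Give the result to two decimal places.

Si in (Mg_0.89Fe_0.11)_3Al_2Si_3O_12: molar mass 413.530 g/mol; 3×28.085 = 84.255 g → 20.37 wt%.
Si in (Mg_0.43Fe_0.57)CaSi_2O_6: molar mass 234.525 g/mol; 2×28.085 = 56.170 g → 23.95 wt%.
Difference = 20.37 − 23.95 = -3.58 percentage points.

-3.58 percentage points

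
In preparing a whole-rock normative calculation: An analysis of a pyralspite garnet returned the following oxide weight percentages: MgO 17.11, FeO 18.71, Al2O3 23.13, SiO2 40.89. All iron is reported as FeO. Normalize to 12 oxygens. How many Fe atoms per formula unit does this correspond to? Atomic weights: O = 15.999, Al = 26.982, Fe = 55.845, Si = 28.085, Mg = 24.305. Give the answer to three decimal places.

MgO (M=40.304): mol = 0.42452; Mg = 0.42452, O = 0.42452.
FeO (M=71.844): mol = 0.26043; Fe = 0.26043, O = 0.26043.
Al2O3 (M=101.961): mol = 0.22685; Al = 0.45370, O = 0.68055.
SiO2 (M=60.083): mol = 0.68056; Si = 0.68056, O = 1.36112.
ΣO = 2.72662; factor = 12/ΣO = 4.40105.
Fe apfu = 0.26043 × 4.40105 = 1.146.

1.146 Fe apfu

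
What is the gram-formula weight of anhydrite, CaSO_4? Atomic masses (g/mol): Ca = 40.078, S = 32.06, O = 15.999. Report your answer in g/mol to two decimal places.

Ca: 1 × 40.078 = 40.0780
S: 1 × 32.06 = 32.0600
O: 4 × 15.999 = 63.9960
Summing the contributions gives the formula mass.

136.13 g/mol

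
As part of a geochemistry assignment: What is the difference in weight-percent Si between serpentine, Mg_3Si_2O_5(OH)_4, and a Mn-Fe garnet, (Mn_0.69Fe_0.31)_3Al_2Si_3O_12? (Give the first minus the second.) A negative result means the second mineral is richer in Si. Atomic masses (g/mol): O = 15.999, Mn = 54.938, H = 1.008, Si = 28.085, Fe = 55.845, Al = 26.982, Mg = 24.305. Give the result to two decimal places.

3.28 percentage points

First mineral: 56.170 g Si in 277.108 g formula = 20.27 wt% Si.
Second mineral: 84.255 g Si in 495.865 g formula = 16.99 wt% Si.
20.27% − 16.99% gives a difference of 3.28 percentage points.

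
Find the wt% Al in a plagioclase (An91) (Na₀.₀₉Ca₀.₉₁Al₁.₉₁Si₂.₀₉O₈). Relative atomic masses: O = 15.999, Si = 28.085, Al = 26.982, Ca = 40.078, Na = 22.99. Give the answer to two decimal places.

Formula mass = 0.09*22.99 + 0.91*40.078 + 1.91*26.982 + 2.09*28.085 + 8*15.999 = 276.765 g/mol, of which 51.536 g is Al.
So Al makes up 51.536/276.765 = 0.1862 of the mass, i.e. 18.62%.

18.62 mass %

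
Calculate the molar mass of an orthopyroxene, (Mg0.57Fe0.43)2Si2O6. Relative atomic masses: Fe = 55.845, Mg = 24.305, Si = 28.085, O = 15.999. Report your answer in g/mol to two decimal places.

227.90 g/mol

M = 1.14*24.305 + 0.86*55.845 + 2*28.085 + 6*15.999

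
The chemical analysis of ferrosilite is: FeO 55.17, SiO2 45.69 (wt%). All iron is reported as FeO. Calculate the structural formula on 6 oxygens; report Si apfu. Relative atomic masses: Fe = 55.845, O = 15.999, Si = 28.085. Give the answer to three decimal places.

FeO: 55.17/71.844 = 0.76791 mol → 0.76791 mol Fe, 0.76791 mol O.
SiO2: 45.69/60.083 = 0.76045 mol → 0.76045 mol Si, 1.52090 mol O.
Total oxygen = 2.28881 mol. Normalization factor = 6/2.28881 = 2.62145.
Si per 6 O = 0.76045 × 2.62145 = 1.993.

1.993 Si apfu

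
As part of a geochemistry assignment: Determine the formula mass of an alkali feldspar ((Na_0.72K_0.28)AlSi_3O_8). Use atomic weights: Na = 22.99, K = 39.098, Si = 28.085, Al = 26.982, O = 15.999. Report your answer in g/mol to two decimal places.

Na: 0.72 × 22.99 = 16.5528
K: 0.28 × 39.098 = 10.9474
Al: 1 × 26.982 = 26.9820
Si: 3 × 28.085 = 84.2550
O: 8 × 15.999 = 127.9920
Summing the contributions gives the formula mass.

266.73 g/mol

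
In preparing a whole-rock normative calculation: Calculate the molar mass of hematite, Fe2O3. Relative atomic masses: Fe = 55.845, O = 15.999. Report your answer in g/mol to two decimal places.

159.69 g/mol

The formula mass is the sum 2*55.845 + 3*15.999.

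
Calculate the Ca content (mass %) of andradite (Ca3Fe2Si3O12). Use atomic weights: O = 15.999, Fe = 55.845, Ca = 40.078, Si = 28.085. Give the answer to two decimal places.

M(Ca3Fe2Si3O12) = 508.167 g/mol.
Ca contributes 3 × 40.078 = 120.234 g per mole.
120.234/508.167 = 0.2366 → 23.66%.

23.66 mass %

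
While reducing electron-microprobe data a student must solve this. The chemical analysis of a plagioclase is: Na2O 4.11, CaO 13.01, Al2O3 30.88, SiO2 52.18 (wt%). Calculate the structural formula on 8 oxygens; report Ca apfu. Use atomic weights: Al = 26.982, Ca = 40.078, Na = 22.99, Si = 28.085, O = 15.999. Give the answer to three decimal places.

Na2O (M=61.979): mol = 0.06631; Na = 0.13262, O = 0.06631.
CaO (M=56.077): mol = 0.23200; Ca = 0.23200, O = 0.23200.
Al2O3 (M=101.961): mol = 0.30286; Al = 0.60572, O = 0.90858.
SiO2 (M=60.083): mol = 0.86847; Si = 0.86847, O = 1.73694.
ΣO = 2.94383; factor = 8/ΣO = 2.71755.
Ca apfu = 0.23200 × 2.71755 = 0.630.

0.630 Ca apfu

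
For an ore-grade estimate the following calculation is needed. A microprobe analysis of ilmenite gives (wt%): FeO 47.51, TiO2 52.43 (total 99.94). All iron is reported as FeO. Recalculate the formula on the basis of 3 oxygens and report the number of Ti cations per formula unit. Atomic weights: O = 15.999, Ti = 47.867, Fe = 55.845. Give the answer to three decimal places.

0.998 Ti apfu

FeO (M=71.844): mol = 0.66129; Fe = 0.66129, O = 0.66129.
TiO2 (M=79.865): mol = 0.65648; Ti = 0.65648, O = 1.31296.
ΣO = 1.97425; factor = 3/ΣO = 1.51956.
Ti apfu = 0.65648 × 1.51956 = 0.998.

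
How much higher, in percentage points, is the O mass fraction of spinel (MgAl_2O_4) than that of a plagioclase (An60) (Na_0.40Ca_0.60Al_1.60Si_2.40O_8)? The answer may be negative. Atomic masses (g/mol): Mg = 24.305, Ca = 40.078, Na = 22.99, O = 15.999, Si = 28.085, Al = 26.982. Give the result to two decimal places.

O in MgAl_2O_4: molar mass 142.265 g/mol; 4×15.999 = 63.996 g → 44.98 wt%.
O in Na_0.40Ca_0.60Al_1.60Si_2.40O_8: molar mass 271.810 g/mol; 8×15.999 = 127.992 g → 47.09 wt%.
Difference = 44.98 − 47.09 = -2.11 percentage points.

-2.11 percentage points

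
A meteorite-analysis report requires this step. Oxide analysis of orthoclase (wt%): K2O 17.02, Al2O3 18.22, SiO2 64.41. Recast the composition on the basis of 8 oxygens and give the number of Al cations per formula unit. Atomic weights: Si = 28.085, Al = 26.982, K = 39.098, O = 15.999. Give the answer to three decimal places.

0.999 Al apfu

K2O: 17.02/94.195 = 0.18069 mol → 0.36138 mol K, 0.18069 mol O.
Al2O3: 18.22/101.961 = 0.17870 mol → 0.35740 mol Al, 0.53610 mol O.
SiO2: 64.41/60.083 = 1.07202 mol → 1.07202 mol Si, 2.14404 mol O.
Total oxygen = 2.86083 mol. Normalization factor = 8/2.86083 = 2.79639.
Al per 8 O = 0.35740 × 2.79639 = 0.999.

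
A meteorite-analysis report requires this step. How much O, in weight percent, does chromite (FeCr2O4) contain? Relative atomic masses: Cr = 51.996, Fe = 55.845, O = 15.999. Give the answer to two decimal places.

28.59 weight percent

Molar mass of FeCr2O4: 1×55.845 + 2×51.996 + 4×15.999 = 223.833 g/mol.
Mass of O per formula unit: 4 × 15.999 = 63.996 g.
Weight fraction O = 63.996 / 223.833 = 0.2859.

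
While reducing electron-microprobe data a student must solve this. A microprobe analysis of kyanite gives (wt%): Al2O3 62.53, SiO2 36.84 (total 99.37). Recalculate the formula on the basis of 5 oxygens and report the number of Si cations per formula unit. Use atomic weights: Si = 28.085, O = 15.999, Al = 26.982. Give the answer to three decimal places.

1.000 Si apfu

62.53 wt% Al2O3 ÷ 101.961 g/mol = 0.61327 mol, giving 1.22654 Al and 1.83981 O.
36.84 wt% SiO2 ÷ 60.083 g/mol = 0.61315 mol, giving 0.61315 Si and 1.22630 O.
Oxygen sums to 3.06611; scaling by 5/3.06611 = 1.63073 puts the formula on 5 O.
Si: 0.61315 × 1.63073 = 1.000 atoms per formula unit.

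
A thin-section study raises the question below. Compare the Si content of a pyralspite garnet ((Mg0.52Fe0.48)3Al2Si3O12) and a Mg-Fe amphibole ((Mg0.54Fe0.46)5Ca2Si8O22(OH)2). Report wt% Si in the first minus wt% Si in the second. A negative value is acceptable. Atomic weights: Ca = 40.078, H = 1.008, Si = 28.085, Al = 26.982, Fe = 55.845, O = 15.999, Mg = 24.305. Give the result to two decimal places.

Si in (Mg0.52Fe0.48)3Al2Si3O12: molar mass 448.540 g/mol; 3×28.085 = 84.255 g → 18.78 wt%.
Si in (Mg0.54Fe0.46)5Ca2Si8O22(OH)2: molar mass 884.895 g/mol; 8×28.085 = 224.680 g → 25.39 wt%.
Difference = 18.78 − 25.39 = -6.61 percentage points.

-6.61 percentage points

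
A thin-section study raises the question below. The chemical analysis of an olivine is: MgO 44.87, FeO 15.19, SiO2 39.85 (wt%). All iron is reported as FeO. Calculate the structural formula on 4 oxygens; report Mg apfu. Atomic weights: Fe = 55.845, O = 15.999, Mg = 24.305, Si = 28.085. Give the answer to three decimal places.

44.87 wt% MgO ÷ 40.304 g/mol = 1.11329 mol, giving 1.11329 Mg and 1.11329 O.
15.19 wt% FeO ÷ 71.844 g/mol = 0.21143 mol, giving 0.21143 Fe and 0.21143 O.
39.85 wt% SiO2 ÷ 60.083 g/mol = 0.66325 mol, giving 0.66325 Si and 1.32650 O.
Oxygen sums to 2.65122; scaling by 4/2.65122 = 1.50874 puts the formula on 4 O.
Mg: 1.11329 × 1.50874 = 1.680 atoms per formula unit.

1.680 Mg apfu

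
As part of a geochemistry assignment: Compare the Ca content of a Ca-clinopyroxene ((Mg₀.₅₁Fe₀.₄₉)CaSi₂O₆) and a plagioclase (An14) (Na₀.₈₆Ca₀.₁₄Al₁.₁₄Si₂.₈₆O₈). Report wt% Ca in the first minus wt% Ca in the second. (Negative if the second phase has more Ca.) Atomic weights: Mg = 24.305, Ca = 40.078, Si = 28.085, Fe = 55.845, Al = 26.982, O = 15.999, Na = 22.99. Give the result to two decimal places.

15.15 percentage points

M((Mg₀.₅₁Fe₀.₄₉)CaSi₂O₆) = 232.002 g/mol, so wt% Ca = 40.078/232.002 × 100 = 17.27%.
M(Na₀.₈₆Ca₀.₁₄Al₁.₁₄Si₂.₈₆O₈) = 264.457 g/mol, so wt% Ca = 5.611/264.457 × 100 = 2.12%.
17.27 − 2.12 = 15.15 pp.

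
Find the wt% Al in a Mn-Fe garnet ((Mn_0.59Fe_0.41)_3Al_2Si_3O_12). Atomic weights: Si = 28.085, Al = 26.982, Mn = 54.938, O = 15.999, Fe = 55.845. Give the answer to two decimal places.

Molar mass of (Mn_0.59Fe_0.41)_3Al_2Si_3O_12: 1.77*54.938 + 1.23*55.845 + 2*26.982 + 3*28.085 + 12*15.999 = 496.137 g/mol.
Mass of Al per formula unit: 2 × 26.982 = 53.964 g.
Weight fraction Al = 53.964 / 496.137 = 0.1088.

10.88 wt%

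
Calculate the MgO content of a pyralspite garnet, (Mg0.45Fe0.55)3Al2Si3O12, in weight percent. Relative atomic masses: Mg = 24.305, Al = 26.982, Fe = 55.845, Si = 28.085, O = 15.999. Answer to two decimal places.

11.95 wt%

Formula mass = 455.163 g/mol.
1.35 Mg → 1.3500 mol MgO per formula unit; M(MgO) = 40.304, so MgO mass = 54.410 g.
54.410/455.163 × 100 = 11.95 wt%.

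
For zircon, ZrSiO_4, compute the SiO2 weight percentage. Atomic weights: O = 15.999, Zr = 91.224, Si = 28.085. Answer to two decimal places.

Molar mass of ZrSiO_4 = 1*91.224 + 1*28.085 + 4*15.999 = 183.305 g/mol.
Each formula unit contains 1 Si, equivalent to 1/1 = 1.0000 mol SiO2.
M(SiO2) = 1×28.085 + 2×15.999 = 60.083 g/mol.
Mass of SiO2 per formula unit = 1.0000 × 60.083 = 60.083 g.
SiO2 wt% = 60.083 / 183.305 × 100 = 32.78%.

32.78 wt%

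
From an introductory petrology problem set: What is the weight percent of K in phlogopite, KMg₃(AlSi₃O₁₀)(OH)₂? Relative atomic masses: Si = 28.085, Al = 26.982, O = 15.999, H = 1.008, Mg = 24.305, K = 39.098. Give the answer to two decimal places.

9.37 weight percent

M(KMg₃(AlSi₃O₁₀)(OH)₂) = 417.254 g/mol.
K contributes 1 × 39.098 = 39.098 g per mole.
39.098/417.254 = 0.0937 → 9.37%.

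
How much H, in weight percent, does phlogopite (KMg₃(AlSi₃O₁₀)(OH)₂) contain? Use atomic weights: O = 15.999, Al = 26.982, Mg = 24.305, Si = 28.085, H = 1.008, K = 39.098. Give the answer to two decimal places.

Molar mass of KMg₃(AlSi₃O₁₀)(OH)₂: 1*39.098 + 3*24.305 + 1*26.982 + 3*28.085 + 12*15.999 + 2*1.008 = 417.254 g/mol.
Mass of H per formula unit: 2 × 1.008 = 2.016 g.
Weight fraction H = 2.016 / 417.254 = 0.0048.

0.48 weight percent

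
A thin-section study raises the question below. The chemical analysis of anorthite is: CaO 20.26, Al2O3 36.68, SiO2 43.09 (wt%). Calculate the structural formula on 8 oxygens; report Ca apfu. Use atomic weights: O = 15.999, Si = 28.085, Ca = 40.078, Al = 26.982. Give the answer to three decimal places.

20.26 wt% CaO ÷ 56.077 g/mol = 0.36129 mol, giving 0.36129 Ca and 0.36129 O.
36.68 wt% Al2O3 ÷ 101.961 g/mol = 0.35975 mol, giving 0.71950 Al and 1.07925 O.
43.09 wt% SiO2 ÷ 60.083 g/mol = 0.71717 mol, giving 0.71717 Si and 1.43434 O.
Oxygen sums to 2.87488; scaling by 8/2.87488 = 2.78272 puts the formula on 8 O.
Ca: 0.36129 × 2.78272 = 1.005 atoms per formula unit.

1.005 Ca apfu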